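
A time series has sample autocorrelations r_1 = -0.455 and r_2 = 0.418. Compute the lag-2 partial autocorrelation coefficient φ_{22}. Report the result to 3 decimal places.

0.266

φ_{22} = (r_2 − r_1²) / (1 − r_1²)
r_1² = (-0.455)² = 0.207025
Numerator = 0.418 − 0.2070 = 0.2110; denominator = 1 − 0.2070 = 0.7930
φ_{22} = 0.2110 / 0.7930 = 0.266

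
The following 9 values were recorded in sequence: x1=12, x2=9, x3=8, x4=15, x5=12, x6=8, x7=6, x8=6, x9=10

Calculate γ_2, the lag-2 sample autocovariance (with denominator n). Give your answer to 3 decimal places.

-2.649

Mean x̄ = (12 + 9 + 8 + 15 + 12 + 8 + 6 + 6 + 10)/9 = 9.5556
Σ_{t=1}^{7}(x_t−x̄)(x_{t+2}−x̄) = -23.8395
γ_2 = -23.8395 / 9 = -2.649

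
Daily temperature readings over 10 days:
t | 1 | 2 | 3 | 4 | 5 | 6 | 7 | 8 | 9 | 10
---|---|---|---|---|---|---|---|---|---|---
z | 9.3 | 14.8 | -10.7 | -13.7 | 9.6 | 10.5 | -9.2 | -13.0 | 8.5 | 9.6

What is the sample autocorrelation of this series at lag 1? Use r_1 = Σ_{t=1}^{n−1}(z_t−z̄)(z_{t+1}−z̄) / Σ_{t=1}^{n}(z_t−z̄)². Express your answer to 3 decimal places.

0.076

Mean z̄ = (9.3 + 14.8 − 10.7 − 13.7 + 9.6 + 10.5 − 9.2 − 13.0 + 8.5 + 9.6)/10 = 1.5700
Numerator Σ_{t=1}^{9}(z_t−z̄)(z_{t+1}−z̄) = 91.8091
Denominator Σ(z_t−z̄)² = 1203.5210
r_1 = 91.8091 / 1203.5210 = 0.076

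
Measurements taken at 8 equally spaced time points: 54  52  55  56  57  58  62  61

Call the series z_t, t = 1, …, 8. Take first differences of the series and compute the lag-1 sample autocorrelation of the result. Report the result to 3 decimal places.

First differences Δz: -2, 3, 1, 1, 1, 4, -1
Mean of differences = 1.0000
Numerator Σ(Δz_t−Δz̄)(Δz_{t+1}−Δz̄) = -12.0000
Denominator Σ(Δz_t−Δz̄)² = 26.0000
r_1(Δz) = -12.0000 / 26.0000 = -0.462

-0.462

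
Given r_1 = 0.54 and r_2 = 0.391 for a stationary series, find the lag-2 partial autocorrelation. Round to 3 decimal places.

φ_{22} = (r_2 − r_1²) / (1 − r_1²)
r_1² = (0.54)² = 0.2916
Numerator = 0.391 − 0.2916 = 0.0994; denominator = 1 − 0.2916 = 0.7084
φ_{22} = 0.0994 / 0.7084 = 0.140

0.140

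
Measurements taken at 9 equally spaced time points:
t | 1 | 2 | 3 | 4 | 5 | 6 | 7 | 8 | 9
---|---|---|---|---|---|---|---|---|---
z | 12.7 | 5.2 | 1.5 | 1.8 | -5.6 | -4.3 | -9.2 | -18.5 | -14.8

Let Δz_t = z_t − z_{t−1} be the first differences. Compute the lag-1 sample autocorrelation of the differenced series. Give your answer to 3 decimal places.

First differences Δz: -7.5, -3.7, 0.3, -7.4, 1.3, -4.9, -9.3, 3.7
Mean of differences = -3.4375
Numerator Σ(Δz_t−Δz̄)(Δz_{t+1}−Δz̄) = -73.6952
Denominator Σ(Δz_t−Δz̄)² = 156.1388
r_1(Δz) = -73.6952 / 156.1388 = -0.472

-0.472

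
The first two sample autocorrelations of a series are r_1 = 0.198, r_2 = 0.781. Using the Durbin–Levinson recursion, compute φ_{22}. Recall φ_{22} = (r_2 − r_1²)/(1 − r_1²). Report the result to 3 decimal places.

φ_{22} = (r_2 − r_1²) / (1 − r_1²)
r_1² = (0.198)² = 0.039204
Numerator = 0.781 − 0.0392 = 0.7418; denominator = 1 − 0.0392 = 0.9608
φ_{22} = 0.7418 / 0.9608 = 0.772

0.772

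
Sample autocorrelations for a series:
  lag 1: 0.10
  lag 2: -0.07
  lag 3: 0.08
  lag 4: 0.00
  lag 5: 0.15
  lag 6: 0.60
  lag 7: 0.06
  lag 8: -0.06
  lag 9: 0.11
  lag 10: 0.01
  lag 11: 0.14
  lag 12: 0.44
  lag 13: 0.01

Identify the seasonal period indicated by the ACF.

6

The largest autocorrelation is r_6 = 0.60, with a weaker echo at lag 12 (0.44); the remaining lags stay at or below 0.15.
The dominant spike at lag 6 indicates a seasonal period of 6.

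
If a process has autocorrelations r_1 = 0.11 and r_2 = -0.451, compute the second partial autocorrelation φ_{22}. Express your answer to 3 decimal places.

φ_{22} = (r_2 − r_1²) / (1 − r_1²)
r_1² = (0.11)² = 0.0121
Numerator = -0.451 − 0.0121 = -0.4631; denominator = 1 − 0.0121 = 0.9879
φ_{22} = -0.4631 / 0.9879 = -0.469

-0.469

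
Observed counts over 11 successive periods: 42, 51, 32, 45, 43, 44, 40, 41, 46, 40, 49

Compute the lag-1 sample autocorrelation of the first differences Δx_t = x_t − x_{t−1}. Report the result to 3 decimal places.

-0.683

First differences Δx: 9, -19, 13, -2, 1, -4, 1, 5, -6, 9
Mean of differences = 0.7000
Numerator Σ(Δx_t−Δx̄)(Δx_{t+1}−Δx̄) = -525.7900
Denominator Σ(Δx_t−Δx̄)² = 770.1000
r_1(Δx) = -525.7900 / 770.1000 = -0.683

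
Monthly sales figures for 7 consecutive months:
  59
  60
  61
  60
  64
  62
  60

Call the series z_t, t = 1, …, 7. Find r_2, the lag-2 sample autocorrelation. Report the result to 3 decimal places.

Mean z̄ = (59 + 60 + 61 + 60 + 64 + 62 + 60)/7 = 60.8571
Numerator Σ_{t=1}^{5}(z_t−z̄)(z_{t+2}−z̄) = -2.7551
Denominator Σ(z_t−z̄)² = 16.8571
r_2 = -2.7551 / 16.8571 = -0.163

-0.163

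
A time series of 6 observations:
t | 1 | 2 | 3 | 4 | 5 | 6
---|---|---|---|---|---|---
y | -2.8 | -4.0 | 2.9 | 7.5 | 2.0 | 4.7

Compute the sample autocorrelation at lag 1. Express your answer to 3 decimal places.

0.293

Mean ȳ = (-2.8 − 4.0 + 2.9 + 7.5 + 2.0 + 4.7)/6 = 1.7167
Deviations from mean: -4.5167, -5.7167, 1.1833, 5.7833, 0.2833, 2.9833
Numerator Σ_{t=1}^{5}(y_t−ȳ)(y_{t+1}−ȳ) = 28.3831
Denominator Σ(y_t−ȳ)² = 96.9083
r_1 = 28.3831 / 96.9083 = 0.293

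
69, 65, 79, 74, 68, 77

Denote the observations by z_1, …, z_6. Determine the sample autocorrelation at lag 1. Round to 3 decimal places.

-0.276

Mean z̄ = (69 + 65 + 79 + 74 + 68 + 77)/6 = 72.0000
Deviations from mean: -3.0000, -7.0000, 7.0000, 2.0000, -4.0000, 5.0000
Σ(z_t−z̄)(z_{t+1}−z̄) = (21.0000) + (-49.0000) + (14.0000) + (-8.0000) + (-20.0000) = -42.0000
Denominator Σ(z_t−z̄)² = 152.0000
r_1 = -42.0000 / 152.0000 = -0.276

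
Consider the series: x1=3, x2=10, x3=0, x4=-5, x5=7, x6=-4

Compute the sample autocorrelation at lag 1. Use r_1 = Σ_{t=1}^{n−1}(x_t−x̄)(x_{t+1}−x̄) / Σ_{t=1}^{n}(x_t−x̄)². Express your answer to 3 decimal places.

-0.326

Mean x̄ = (3 + 10 + 0 − 5 + 7 − 4)/6 = 1.8333
Deviations from mean: 1.1667, 8.1667, -1.8333, -6.8333, 5.1667, -5.8333
Numerator Σ_{t=1}^{5}(x_t−x̄)(x_{t+1}−x̄) = -58.3611
Denominator Σ(x_t−x̄)² = 178.8333
r_1 = -58.3611 / 178.8333 = -0.326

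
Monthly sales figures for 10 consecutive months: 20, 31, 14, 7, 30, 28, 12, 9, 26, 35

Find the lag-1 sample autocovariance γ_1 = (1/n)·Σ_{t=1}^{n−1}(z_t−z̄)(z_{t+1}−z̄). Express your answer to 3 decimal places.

1.216

Mean z̄ = (20 + 31 + 14 + 7 + 30 + 28 + 12 + 9 + 26 + 35)/10 = 21.2000
Σ_{t=1}^{9}(z_t−z̄)(z_{t+1}−z̄) = 12.1600
γ_1 = 12.1600 / 10 = 1.216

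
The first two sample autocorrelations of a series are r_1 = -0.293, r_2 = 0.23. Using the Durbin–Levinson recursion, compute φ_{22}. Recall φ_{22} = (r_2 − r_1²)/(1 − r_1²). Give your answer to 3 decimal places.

0.158

φ_{22} = (r_2 − r_1²) / (1 − r_1²)
r_1² = (-0.293)² = 0.085849
Numerator = 0.23 − 0.0858 = 0.1442; denominator = 1 − 0.0858 = 0.9142
φ_{22} = 0.1442 / 0.9142 = 0.158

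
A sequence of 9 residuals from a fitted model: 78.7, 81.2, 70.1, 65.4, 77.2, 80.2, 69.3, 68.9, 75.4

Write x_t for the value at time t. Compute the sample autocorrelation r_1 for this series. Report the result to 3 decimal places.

Mean x̄ = (78.7 + 81.2 + 70.1 + 65.4 + 77.2 + 80.2 + 69.3 + 68.9 + 75.4)/9 = 74.0444
Numerator Σ_{t=1}^{8}(x_t−x̄)(x_{t+1}−x̄) = 19.5614
Denominator Σ(x_t−x̄)² = 261.8222
r_1 = 19.5614 / 261.8222 = 0.075

0.075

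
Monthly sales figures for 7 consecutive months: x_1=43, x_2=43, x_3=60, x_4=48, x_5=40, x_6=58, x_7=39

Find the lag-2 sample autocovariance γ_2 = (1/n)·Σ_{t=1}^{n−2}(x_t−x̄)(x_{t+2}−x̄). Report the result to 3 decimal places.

Mean x̄ = (43 + 43 + 60 + 48 + 40 + 58 + 39)/7 = 47.2857
Deviations: -4.2857, -4.2857, 12.7143, 0.7143, -7.2857, 10.7143, -8.2857
Σ_{t=1}^{5}(x_t−x̄)(x_{t+2}−x̄) = -82.1633
γ_2 = -82.1633 / 7 = -11.738

-11.738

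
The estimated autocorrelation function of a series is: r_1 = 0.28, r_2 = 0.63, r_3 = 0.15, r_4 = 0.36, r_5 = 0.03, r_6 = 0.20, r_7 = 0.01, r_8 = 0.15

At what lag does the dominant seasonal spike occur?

2

The largest autocorrelation is r_2 = 0.63, with a weaker echo at lag 4 (0.36); the remaining lags stay at or below 0.28.
The dominant spike at lag 2 indicates a seasonal period of 2.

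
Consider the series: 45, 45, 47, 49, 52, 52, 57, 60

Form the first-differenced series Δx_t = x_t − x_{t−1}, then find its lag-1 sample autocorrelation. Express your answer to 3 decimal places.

First differences Δx: 0, 2, 2, 3, 0, 5, 3
Mean of differences = 2.1429
Numerator Σ(Δx_t−Δx̄)(Δx_{t+1}−Δx̄) = -5.3061
Denominator Σ(Δx_t−Δx̄)² = 18.8571
r_1(Δx) = -5.3061 / 18.8571 = -0.281

-0.281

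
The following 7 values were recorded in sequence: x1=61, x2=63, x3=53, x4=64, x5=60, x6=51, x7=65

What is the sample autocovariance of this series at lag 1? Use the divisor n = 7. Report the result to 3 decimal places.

-13.577

Mean x̄ = (61 + 63 + 53 + 64 + 60 + 51 + 65)/7 = 59.5714
Deviations: 1.4286, 3.4286, -6.5714, 4.4286, 0.4286, -8.5714, 5.4286
Σ_{t=1}^{6}(x_t−x̄)(x_{t+1}−x̄) = -95.0408
γ_1 = -95.0408 / 7 = -13.577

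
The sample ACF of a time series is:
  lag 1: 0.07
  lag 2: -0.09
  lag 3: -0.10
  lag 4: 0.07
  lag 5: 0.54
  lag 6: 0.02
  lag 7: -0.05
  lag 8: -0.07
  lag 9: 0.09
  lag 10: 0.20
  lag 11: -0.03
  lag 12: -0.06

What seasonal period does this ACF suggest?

5

The largest autocorrelation is r_5 = 0.54, with a weaker echo at lag 10 (0.20); the remaining lags stay at or below 0.09.
The dominant spike at lag 5 indicates a seasonal period of 5.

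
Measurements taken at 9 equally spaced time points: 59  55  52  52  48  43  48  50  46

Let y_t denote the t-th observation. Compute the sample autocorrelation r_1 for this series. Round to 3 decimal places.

0.449

Mean ȳ = (59 + 55 + 52 + 52 + 48 + 43 + 48 + 50 + 46)/9 = 50.3333
Numerator Σ_{t=1}^{8}(y_t−ȳ)(y_{t+1}−ȳ) = 83.5556
Denominator Σ(y_t−ȳ)² = 186.0000
r_1 = 83.5556 / 186.0000 = 0.449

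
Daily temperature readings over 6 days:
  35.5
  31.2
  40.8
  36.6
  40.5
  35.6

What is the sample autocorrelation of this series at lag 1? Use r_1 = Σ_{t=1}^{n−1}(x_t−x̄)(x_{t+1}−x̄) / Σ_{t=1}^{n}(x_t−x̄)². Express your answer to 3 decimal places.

Mean x̄ = (35.5 + 31.2 + 40.8 + 36.6 + 40.5 + 35.6)/6 = 36.7000
Deviations from mean: -1.2000, -5.5000, 4.1000, -0.1000, 3.8000, -1.1000
Σ(x_t−x̄)(x_{t+1}−x̄) = (6.6000) + (-22.5500) + (-0.4100) + (-0.3800) + (-4.1800) = -20.9200
Denominator Σ(x_t−x̄)² = 64.1600
r_1 = -20.9200 / 64.1600 = -0.326

-0.326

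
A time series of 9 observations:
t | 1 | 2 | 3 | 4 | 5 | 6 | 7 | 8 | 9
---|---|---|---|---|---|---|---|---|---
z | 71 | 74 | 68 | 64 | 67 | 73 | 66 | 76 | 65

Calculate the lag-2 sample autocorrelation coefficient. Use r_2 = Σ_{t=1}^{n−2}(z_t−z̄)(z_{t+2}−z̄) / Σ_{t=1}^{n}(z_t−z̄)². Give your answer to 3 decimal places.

Mean z̄ = (71 + 74 + 68 + 64 + 67 + 73 + 66 + 76 + 65)/9 = 69.3333
Numerator Σ_{t=1}^{7}(z_t−z̄)(z_{t+2}−z̄) = 3.1111
Denominator Σ(z_t−z̄)² = 148.0000
r_2 = 3.1111 / 148.0000 = 0.021

0.021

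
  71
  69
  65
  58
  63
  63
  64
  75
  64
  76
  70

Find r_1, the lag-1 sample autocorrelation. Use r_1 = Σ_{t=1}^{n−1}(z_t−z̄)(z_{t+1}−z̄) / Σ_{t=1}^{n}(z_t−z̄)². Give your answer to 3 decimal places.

0.125

Mean z̄ = (71 + 69 + 65 + 58 + 63 + 63 + 64 + 75 + 64 + 76 + 70)/11 = 67.0909
Numerator Σ_{t=1}^{10}(z_t−z̄)(z_{t+1}−z̄) = 38.5372
Denominator Σ(z_t−z̄)² = 308.9091
r_1 = 38.5372 / 308.9091 = 0.125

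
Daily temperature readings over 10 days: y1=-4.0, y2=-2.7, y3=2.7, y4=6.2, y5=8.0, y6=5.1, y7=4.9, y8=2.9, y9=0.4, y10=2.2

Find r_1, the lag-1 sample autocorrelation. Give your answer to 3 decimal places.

Mean ȳ = (-4.0 − 2.7 + 2.7 + 6.2 + 8.0 + 5.1 + 4.9 + 2.9 + 0.4 + 2.2)/10 = 2.5700
Numerator Σ_{t=1}^{9}(y_t−ȳ)(y_{t+1}−ȳ) = 74.6101
Denominator Σ(y_t−ȳ)² = 130.4010
r_1 = 74.6101 / 130.4010 = 0.572

0.572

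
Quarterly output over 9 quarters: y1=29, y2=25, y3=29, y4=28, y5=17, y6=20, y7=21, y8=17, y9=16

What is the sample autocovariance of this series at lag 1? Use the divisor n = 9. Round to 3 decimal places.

Mean ȳ = (29 + 25 + 29 + 28 + 17 + 20 + 21 + 17 + 16)/9 = 22.4444
Σ_{t=1}^{8}(y_t−ȳ)(y_{t+1}−ȳ) = 99.4691
γ_1 = 99.4691 / 9 = 11.052

11.052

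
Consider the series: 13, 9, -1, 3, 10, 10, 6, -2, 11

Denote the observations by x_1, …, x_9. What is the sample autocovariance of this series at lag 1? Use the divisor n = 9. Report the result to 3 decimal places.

Mean x̄ = (13 + 9 − 1 + 3 + 10 + 10 + 6 − 2 + 11)/9 = 6.5556
Σ_{t=1}^{8}(x_t−x̄)(x_{t+1}−x̄) = -11.4198
γ_1 = -11.4198 / 9 = -1.269

-1.269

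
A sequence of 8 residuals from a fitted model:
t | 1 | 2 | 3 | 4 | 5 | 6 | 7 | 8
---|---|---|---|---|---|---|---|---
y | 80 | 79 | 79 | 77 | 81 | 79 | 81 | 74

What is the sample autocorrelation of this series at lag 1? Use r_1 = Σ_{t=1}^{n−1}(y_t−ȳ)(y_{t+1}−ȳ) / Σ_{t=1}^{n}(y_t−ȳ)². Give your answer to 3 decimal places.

-0.362

Mean ȳ = (80 + 79 + 79 + 77 + 81 + 79 + 81 + 74)/8 = 78.7500
Deviations from mean: 1.2500, 0.2500, 0.2500, -1.7500, 2.2500, 0.2500, 2.2500, -4.7500
Σ(y_t−ȳ)(y_{t+1}−ȳ) = (0.3125) + (0.0625) + (-0.4375) + (-3.9375) + (0.5625) + (0.5625) + (-10.6875) = -13.5625
Denominator Σ(y_t−ȳ)² = 37.5000
r_1 = -13.5625 / 37.5000 = -0.362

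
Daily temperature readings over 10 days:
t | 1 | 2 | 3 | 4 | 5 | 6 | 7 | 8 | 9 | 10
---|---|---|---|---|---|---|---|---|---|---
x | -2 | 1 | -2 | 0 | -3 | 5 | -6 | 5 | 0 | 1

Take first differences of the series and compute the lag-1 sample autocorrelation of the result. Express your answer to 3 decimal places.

-0.867

First differences Δx: 3, -3, 2, -3, 8, -11, 11, -5, 1
Mean of differences = 0.3333
Numerator Σ(Δx_t−Δx̄)(Δx_{t+1}−Δx̄) = -313.7778
Denominator Σ(Δx_t−Δx̄)² = 362.0000
r_1(Δx) = -313.7778 / 362.0000 = -0.867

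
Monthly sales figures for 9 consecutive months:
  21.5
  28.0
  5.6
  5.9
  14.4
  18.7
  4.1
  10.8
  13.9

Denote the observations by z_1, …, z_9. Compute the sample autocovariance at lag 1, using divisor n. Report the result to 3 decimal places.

Mean z̄ = (21.5 + 28.0 + 5.6 + 5.9 + 14.4 + 18.7 + 4.1 + 10.8 + 13.9)/9 = 13.6556
Σ_{t=1}^{8}(z_t−z̄)(z_{t+1}−z̄) = 35.8147
γ_1 = 35.8147 / 9 = 3.979

3.979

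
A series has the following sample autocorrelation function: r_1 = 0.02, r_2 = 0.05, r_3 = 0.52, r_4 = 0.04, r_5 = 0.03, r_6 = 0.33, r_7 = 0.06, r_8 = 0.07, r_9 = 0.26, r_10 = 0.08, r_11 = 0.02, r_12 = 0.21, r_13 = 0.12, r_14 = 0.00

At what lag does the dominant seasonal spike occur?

3

The largest autocorrelation is r_3 = 0.52, with weaker echoes at lags 6 (0.33), 9 (0.26) and 12 (0.21); the remaining lags stay at or below 0.12.
The dominant spike at lag 3 indicates a seasonal period of 3.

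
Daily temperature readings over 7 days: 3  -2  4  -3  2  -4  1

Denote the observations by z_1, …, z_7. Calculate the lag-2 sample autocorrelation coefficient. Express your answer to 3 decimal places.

0.672

Mean z̄ = (3 − 2 + 4 − 3 + 2 − 4 + 1)/7 = 0.1429
Numerator Σ_{t=1}^{5}(z_t−z̄)(z_{t+2}−z̄) = 39.5306
Denominator Σ(z_t−z̄)² = 58.8571
r_2 = 39.5306 / 58.8571 = 0.672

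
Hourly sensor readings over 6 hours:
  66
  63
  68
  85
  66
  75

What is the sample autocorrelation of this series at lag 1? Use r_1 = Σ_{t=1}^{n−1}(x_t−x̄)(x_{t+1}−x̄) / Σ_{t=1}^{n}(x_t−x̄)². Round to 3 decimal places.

Mean x̄ = (66 + 63 + 68 + 85 + 66 + 75)/6 = 70.5000
Deviations from mean: -4.5000, -7.5000, -2.5000, 14.5000, -4.5000, 4.5000
Σ(x_t−x̄)(x_{t+1}−x̄) = (33.7500) + (18.7500) + (-36.2500) + (-65.2500) + (-20.2500) = -69.2500
Denominator Σ(x_t−x̄)² = 333.5000
r_1 = -69.2500 / 333.5000 = -0.208

-0.208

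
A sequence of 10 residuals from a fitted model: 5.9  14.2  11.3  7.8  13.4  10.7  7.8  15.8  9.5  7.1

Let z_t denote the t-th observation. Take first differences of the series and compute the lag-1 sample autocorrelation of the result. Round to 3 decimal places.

First differences Δz: 8.3, -2.9, -3.5, 5.6, -2.7, -2.9, 8.0, -6.3, -2.4
Mean of differences = 0.1333
Numerator Σ(Δz_t−Δz̄)(Δz_{t+1}−Δz̄) = -98.6811
Denominator Σ(Δz_t−Δz̄)² = 245.9000
r_1(Δz) = -98.6811 / 245.9000 = -0.401

-0.401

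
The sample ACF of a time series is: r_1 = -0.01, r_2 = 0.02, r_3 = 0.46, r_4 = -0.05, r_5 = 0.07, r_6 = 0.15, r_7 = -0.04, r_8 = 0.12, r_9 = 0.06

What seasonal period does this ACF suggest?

The largest autocorrelation is r_3 = 0.46, with a weaker echo at lag 6 (0.15); the remaining lags stay at or below 0.12.
The dominant spike at lag 3 indicates a seasonal period of 3.

3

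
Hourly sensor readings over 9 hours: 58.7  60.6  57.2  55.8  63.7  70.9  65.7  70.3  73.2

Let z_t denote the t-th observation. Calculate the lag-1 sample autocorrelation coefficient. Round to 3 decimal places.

Mean z̄ = (58.7 + 60.6 + 57.2 + 55.8 + 63.7 + 70.9 + 65.7 + 70.3 + 73.2)/9 = 64.0111
Numerator Σ_{t=1}^{8}(z_t−z̄)(z_{t+1}−z̄) = 177.7321
Denominator Σ(z_t−z̄)² = 328.0489
r_1 = 177.7321 / 328.0489 = 0.542

0.542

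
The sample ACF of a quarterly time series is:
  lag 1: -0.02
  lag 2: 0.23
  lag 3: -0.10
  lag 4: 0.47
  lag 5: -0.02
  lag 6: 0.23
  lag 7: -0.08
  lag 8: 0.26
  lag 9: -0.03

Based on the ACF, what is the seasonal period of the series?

The largest autocorrelation is r_4 = 0.47, with a weaker echo at lag 8 (0.26); the remaining lags stay at or below 0.23.
The dominant spike at lag 4 indicates a seasonal period of 4.

4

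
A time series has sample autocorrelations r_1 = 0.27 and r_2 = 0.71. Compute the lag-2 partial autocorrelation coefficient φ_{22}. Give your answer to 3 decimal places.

0.687

φ_{22} = (r_2 − r_1²) / (1 − r_1²)
r_1² = (0.27)² = 0.0729
Numerator = 0.71 − 0.0729 = 0.6371; denominator = 1 − 0.0729 = 0.9271
φ_{22} = 0.6371 / 0.9271 = 0.687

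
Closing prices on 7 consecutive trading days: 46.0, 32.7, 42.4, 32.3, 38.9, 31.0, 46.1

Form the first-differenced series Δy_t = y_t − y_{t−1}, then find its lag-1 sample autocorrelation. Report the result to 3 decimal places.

-0.658

First differences Δy: -13.3, 9.7, -10.1, 6.6, -7.9, 15.1
Mean of differences = 0.0167
Numerator Σ(Δy_t−Δȳ)(Δy_{t+1}−Δȳ) = -465.0419
Denominator Σ(Δy_t−Δȳ)² = 706.9683
r_1(Δy) = -465.0419 / 706.9683 = -0.658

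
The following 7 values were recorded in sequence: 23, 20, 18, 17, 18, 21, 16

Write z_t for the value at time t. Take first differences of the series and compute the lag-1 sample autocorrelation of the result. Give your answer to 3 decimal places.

First differences Δz: -3, -2, -1, 1, 3, -5
Mean of differences = -1.1667
Numerator Σ(Δz_t−Δz̄)(Δz_{t+1}−Δz̄) = -5.1944
Denominator Σ(Δz_t−Δz̄)² = 40.8333
r_1(Δz) = -5.1944 / 40.8333 = -0.127

-0.127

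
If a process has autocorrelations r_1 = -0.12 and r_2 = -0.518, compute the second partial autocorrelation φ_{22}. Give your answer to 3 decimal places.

φ_{22} = (r_2 − r_1²) / (1 − r_1²)
r_1² = (-0.12)² = 0.0144
Numerator = -0.518 − 0.0144 = -0.5324; denominator = 1 − 0.0144 = 0.9856
φ_{22} = -0.5324 / 0.9856 = -0.540

-0.540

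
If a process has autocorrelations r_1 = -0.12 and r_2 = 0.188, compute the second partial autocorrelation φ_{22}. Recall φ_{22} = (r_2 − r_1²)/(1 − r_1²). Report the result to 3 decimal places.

0.176

φ_{22} = (r_2 − r_1²) / (1 − r_1²)
r_1² = (-0.12)² = 0.0144
Numerator = 0.188 − 0.0144 = 0.1736; denominator = 1 − 0.0144 = 0.9856
φ_{22} = 0.1736 / 0.9856 = 0.176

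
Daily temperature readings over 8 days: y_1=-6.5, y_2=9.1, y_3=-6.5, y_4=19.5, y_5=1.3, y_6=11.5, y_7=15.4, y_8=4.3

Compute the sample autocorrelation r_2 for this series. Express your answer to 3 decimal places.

0.428

Mean ȳ = (-6.5 + 9.1 − 6.5 + 19.5 + 1.3 + 11.5 + 15.4 + 4.3)/8 = 6.0125
Deviations from mean: -12.5125, 3.0875, -12.5125, 13.4875, -4.7125, 5.4875, 9.3875, -1.7125
Σ(y_t−ȳ)(y_{t+2}−ȳ) = (156.5627) + (41.6427) + (58.9652) + (74.0127) + (-44.2386) + (-9.3973) = 277.5472
Denominator Σ(y_t−ȳ)² = 647.9488
r_2 = 277.5472 / 647.9488 = 0.428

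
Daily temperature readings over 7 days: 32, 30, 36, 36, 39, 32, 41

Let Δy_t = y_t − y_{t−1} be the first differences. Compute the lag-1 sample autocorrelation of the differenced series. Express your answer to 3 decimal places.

First differences Δy: -2, 6, 0, 3, -7, 9
Mean of differences = 1.5000
Numerator Σ(Δy_t−Δȳ)(Δy_{t+1}−Δȳ) = -101.2500
Denominator Σ(Δy_t−Δȳ)² = 165.5000
r_1(Δy) = -101.2500 / 165.5000 = -0.612

-0.612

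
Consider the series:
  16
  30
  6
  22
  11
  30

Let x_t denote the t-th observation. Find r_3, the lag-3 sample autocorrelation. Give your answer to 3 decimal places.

Mean x̄ = (16 + 30 + 6 + 22 + 11 + 30)/6 = 19.1667
Deviations from mean: -3.1667, 10.8333, -13.1667, 2.8333, -8.1667, 10.8333
Numerator Σ_{t=1}^{3}(x_t−x̄)(x_{t+3}−x̄) = -240.0833
Denominator Σ(x_t−x̄)² = 492.8333
r_3 = -240.0833 / 492.8333 = -0.487

-0.487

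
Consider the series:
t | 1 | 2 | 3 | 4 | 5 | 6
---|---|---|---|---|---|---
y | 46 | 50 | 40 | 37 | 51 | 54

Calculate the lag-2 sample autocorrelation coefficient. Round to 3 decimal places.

-0.602

Mean ȳ = (46 + 50 + 40 + 37 + 51 + 54)/6 = 46.3333
Σ(y_t−ȳ)(y_{t+2}−ȳ) = (2.1111) + (-34.2222) + (-29.5556) + (-71.5556) = -133.2222
Denominator Σ(y_t−ȳ)² = 221.3333
r_2 = -133.2222 / 221.3333 = -0.602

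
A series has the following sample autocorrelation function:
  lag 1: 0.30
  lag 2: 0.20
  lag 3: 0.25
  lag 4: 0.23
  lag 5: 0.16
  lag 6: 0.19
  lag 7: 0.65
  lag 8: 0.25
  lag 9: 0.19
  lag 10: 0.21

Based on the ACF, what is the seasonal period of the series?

7

The largest autocorrelation is r_7 = 0.65; the remaining lags stay at or below 0.30. The elevated value at lag 1 (0.30), dropping to 0.20 at lag 2, reflects decaying short-term dependence rather than seasonality.
The dominant spike at lag 7 indicates a seasonal period of 7.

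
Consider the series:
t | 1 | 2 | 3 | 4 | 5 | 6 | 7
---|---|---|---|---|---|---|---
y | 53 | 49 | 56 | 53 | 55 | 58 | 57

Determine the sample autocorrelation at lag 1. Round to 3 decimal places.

Mean ȳ = (53 + 49 + 56 + 53 + 55 + 58 + 57)/7 = 54.4286
Deviations from mean: -1.4286, -5.4286, 1.5714, -1.4286, 0.5714, 3.5714, 2.5714
Numerator Σ_{t=1}^{6}(y_t−ȳ)(y_{t+1}−ȳ) = 7.3878
Denominator Σ(y_t−ȳ)² = 55.7143
r_1 = 7.3878 / 55.7143 = 0.133

0.133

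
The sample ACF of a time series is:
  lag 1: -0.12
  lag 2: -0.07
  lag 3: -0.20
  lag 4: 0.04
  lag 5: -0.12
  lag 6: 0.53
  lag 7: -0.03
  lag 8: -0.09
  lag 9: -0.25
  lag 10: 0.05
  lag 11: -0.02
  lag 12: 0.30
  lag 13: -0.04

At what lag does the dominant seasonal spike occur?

The largest autocorrelation is r_6 = 0.53, with a weaker echo at lag 12 (0.30); the remaining lags stay at or below 0.05.
The dominant spike at lag 6 indicates a seasonal period of 6.

6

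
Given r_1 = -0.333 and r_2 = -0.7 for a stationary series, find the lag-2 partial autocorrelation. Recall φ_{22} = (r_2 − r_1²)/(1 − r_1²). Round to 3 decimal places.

-0.912

φ_{22} = (r_2 − r_1²) / (1 − r_1²)
r_1² = (-0.333)² = 0.110889
Numerator = -0.7 − 0.1109 = -0.8109; denominator = 1 − 0.1109 = 0.8891
φ_{22} = -0.8109 / 0.8891 = -0.912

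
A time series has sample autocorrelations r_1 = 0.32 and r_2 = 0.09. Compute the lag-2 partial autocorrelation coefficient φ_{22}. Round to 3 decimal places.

-0.014

φ_{22} = (r_2 − r_1²) / (1 − r_1²)
r_1² = (0.32)² = 0.1024
Numerator = 0.09 − 0.1024 = -0.0124; denominator = 1 − 0.1024 = 0.8976
φ_{22} = -0.0124 / 0.8976 = -0.014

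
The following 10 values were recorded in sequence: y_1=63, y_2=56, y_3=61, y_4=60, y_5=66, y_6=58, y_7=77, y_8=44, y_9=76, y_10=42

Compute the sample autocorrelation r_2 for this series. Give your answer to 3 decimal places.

0.589

Mean ȳ = (63 + 56 + 61 + 60 + 66 + 58 + 77 + 44 + 76 + 42)/10 = 60.3000
Numerator Σ_{t=1}^{8}(y_t−ȳ)(y_{t+2}−ȳ) = 701.0200
Denominator Σ(y_t−ȳ)² = 1190.1000
r_2 = 701.0200 / 1190.1000 = 0.589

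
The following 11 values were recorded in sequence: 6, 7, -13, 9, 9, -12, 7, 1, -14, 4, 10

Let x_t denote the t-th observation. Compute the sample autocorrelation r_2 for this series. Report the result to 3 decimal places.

Mean x̄ = (6 + 7 − 13 + 9 + 9 − 12 + 7 + 1 − 14 + 4 + 10)/11 = 1.2727
Numerator Σ_{t=1}^{9}(x_t−x̄)(x_{t+2}−x̄) = -409.6942
Denominator Σ(x_t−x̄)² = 904.1818
r_2 = -409.6942 / 904.1818 = -0.453

-0.453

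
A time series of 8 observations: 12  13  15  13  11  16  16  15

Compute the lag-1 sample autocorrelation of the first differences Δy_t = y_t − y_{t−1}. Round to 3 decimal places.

-0.251

First differences Δy: 1, 2, -2, -2, 5, 0, -1
Mean of differences = 0.4286
Numerator Σ(Δy_t−Δȳ)(Δy_{t+1}−Δȳ) = -9.4694
Denominator Σ(Δy_t−Δȳ)² = 37.7143
r_1(Δy) = -9.4694 / 37.7143 = -0.251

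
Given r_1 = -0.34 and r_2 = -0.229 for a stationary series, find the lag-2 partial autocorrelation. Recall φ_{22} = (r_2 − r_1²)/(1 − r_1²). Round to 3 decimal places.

φ_{22} = (r_2 − r_1²) / (1 − r_1²)
r_1² = (-0.34)² = 0.1156
Numerator = -0.229 − 0.1156 = -0.3446; denominator = 1 − 0.1156 = 0.8844
φ_{22} = -0.3446 / 0.8844 = -0.390

-0.390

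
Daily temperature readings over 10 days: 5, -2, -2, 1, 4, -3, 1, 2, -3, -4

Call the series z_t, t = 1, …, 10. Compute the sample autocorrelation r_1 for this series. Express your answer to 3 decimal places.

-0.126

Mean z̄ = (5 − 2 − 2 + 1 + 4 − 3 + 1 + 2 − 3 − 4)/10 = -0.1000
Numerator Σ_{t=1}^{9}(z_t−z̄)(z_{t+1}−z̄) = -11.2100
Denominator Σ(z_t−z̄)² = 88.9000
r_1 = -11.2100 / 88.9000 = -0.126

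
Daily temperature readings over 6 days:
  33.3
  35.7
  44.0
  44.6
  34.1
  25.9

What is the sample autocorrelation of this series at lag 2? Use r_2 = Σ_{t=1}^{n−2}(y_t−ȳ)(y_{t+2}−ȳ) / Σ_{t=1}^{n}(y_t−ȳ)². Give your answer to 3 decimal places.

Mean ȳ = (33.3 + 35.7 + 44.0 + 44.6 + 34.1 + 25.9)/6 = 36.2667
Numerator Σ_{t=1}^{4}(y_t−ȳ)(y_{t+2}−ȳ) = -130.8089
Denominator Σ(y_t−ȳ)² = 250.5333
r_2 = -130.8089 / 250.5333 = -0.522

-0.522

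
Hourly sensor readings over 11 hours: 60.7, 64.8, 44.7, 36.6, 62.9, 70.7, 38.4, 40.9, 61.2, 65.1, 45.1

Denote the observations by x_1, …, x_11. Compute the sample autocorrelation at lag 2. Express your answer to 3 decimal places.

Mean x̄ = (60.7 + 64.8 + 44.7 + 36.6 + 62.9 + 70.7 + 38.4 + 40.9 + 61.2 + 65.1 + 45.1)/11 = 53.7364
Numerator Σ_{t=1}^{9}(x_t−x̄)(x_{t+2}−x̄) = -1309.0972
Denominator Σ(x_t−x̄)² = 1577.3455
r_2 = -1309.0972 / 1577.3455 = -0.830

-0.830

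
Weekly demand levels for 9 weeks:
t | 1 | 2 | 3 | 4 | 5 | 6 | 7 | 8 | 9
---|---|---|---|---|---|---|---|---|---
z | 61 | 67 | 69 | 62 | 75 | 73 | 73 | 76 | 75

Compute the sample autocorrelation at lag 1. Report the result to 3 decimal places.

Mean z̄ = (61 + 67 + 69 + 62 + 75 + 73 + 73 + 76 + 75)/9 = 70.1111
Numerator Σ_{t=1}^{8}(z_t−z̄)(z_{t+1}−z̄) = 69.4321
Denominator Σ(z_t−z̄)² = 258.8889
r_1 = 69.4321 / 258.8889 = 0.268

0.268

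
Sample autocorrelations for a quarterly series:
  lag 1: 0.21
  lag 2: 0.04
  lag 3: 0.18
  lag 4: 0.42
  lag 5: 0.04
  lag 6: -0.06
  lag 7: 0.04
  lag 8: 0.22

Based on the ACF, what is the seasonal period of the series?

4

The largest autocorrelation is r_4 = 0.42, with a weaker echo at lag 8 (0.22); the remaining lags stay at or below 0.21. The elevated value at lag 1 (0.21), dropping to 0.04 at lag 2, reflects decaying short-term dependence rather than seasonality.
The dominant spike at lag 4 indicates a seasonal period of 4.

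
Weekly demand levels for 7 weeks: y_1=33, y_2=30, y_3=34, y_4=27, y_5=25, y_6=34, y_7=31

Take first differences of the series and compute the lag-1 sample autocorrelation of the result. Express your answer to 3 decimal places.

First differences Δy: -3, 4, -7, -2, 9, -3
Mean of differences = -0.3333
Numerator Σ(Δy_t−Δȳ)(Δy_{t+1}−Δȳ) = -69.7778
Denominator Σ(Δy_t−Δȳ)² = 167.3333
r_1(Δy) = -69.7778 / 167.3333 = -0.417

-0.417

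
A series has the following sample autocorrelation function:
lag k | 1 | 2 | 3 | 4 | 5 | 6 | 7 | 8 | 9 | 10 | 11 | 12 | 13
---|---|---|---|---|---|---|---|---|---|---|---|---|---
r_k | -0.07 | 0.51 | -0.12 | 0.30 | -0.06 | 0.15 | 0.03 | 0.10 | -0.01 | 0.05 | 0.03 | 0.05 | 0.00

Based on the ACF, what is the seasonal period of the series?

2

The largest autocorrelation is r_2 = 0.51, with weaker echoes at lags 4 (0.30) and 6 (0.15); the remaining lags stay at or below 0.10.
The dominant spike at lag 2 indicates a seasonal period of 2.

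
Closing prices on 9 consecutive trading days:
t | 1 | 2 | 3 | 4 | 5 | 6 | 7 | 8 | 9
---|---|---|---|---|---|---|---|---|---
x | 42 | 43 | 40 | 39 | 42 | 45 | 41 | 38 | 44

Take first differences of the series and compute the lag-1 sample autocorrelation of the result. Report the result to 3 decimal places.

First differences Δx: 1, -3, -1, 3, 3, -4, -3, 6
Mean of differences = 0.2500
Numerator Σ(Δx_t−Δx̄)(Δx_{t+1}−Δx̄) = -10.8125
Denominator Σ(Δx_t−Δx̄)² = 89.5000
r_1(Δx) = -10.8125 / 89.5000 = -0.121

-0.121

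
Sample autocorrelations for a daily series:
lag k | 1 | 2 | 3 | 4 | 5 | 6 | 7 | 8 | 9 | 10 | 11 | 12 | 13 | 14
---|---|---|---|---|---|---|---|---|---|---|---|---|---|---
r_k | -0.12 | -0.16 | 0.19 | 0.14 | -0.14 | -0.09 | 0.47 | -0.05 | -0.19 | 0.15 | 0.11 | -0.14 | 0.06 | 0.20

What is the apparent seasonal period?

7

The largest autocorrelation is r_7 = 0.47, with a weaker echo at lag 14 (0.20); the remaining lags stay at or below 0.19.
The dominant spike at lag 7 indicates a seasonal period of 7.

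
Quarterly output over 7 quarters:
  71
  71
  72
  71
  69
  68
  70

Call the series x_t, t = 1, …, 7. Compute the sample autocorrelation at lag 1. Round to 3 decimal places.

0.493

Mean x̄ = (71 + 71 + 72 + 71 + 69 + 68 + 70)/7 = 70.2857
Deviations from mean: 0.7143, 0.7143, 1.7143, 0.7143, -1.2857, -2.2857, -0.2857
Σ(x_t−x̄)(x_{t+1}−x̄) = (0.5102) + (1.2245) + (1.2245) + (-0.9184) + (2.9388) + (0.6531) = 5.6327
Denominator Σ(x_t−x̄)² = 11.4286
r_1 = 5.6327 / 11.4286 = 0.493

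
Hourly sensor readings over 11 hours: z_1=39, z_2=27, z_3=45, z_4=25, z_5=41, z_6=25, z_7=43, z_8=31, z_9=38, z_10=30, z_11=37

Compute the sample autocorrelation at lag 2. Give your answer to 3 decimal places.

0.786

Mean z̄ = (39 + 27 + 45 + 25 + 41 + 25 + 43 + 31 + 38 + 30 + 37)/11 = 34.6364
Numerator Σ_{t=1}^{9}(z_t−z̄)(z_{t+2}−z̄) = 418.8264
Denominator Σ(z_t−z̄)² = 532.5455
r_2 = 418.8264 / 532.5455 = 0.786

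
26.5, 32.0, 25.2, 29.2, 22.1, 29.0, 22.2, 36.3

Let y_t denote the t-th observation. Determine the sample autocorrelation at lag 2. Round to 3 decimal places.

Mean ȳ = (26.5 + 32.0 + 25.2 + 29.2 + 22.1 + 29.0 + 22.2 + 36.3)/8 = 27.8125
Deviations from mean: -1.3125, 4.1875, -2.6125, 1.3875, -5.7125, 1.1875, -5.6125, 8.4875
Σ(y_t−ȳ)(y_{t+2}−ȳ) = (3.4289) + (5.8102) + (14.9239) + (1.6477) + (32.0614) + (10.0789) = 67.9509
Denominator Σ(y_t−ȳ)² = 165.5888
r_2 = 67.9509 / 165.5888 = 0.410

0.410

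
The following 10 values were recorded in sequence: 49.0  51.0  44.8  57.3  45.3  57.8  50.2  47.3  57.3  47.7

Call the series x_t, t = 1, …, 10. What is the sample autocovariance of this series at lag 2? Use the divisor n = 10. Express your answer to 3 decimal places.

Mean x̄ = (49.0 + 51.0 + 44.8 + 57.3 + 45.3 + 57.8 + 50.2 + 47.3 + 57.3 + 47.7)/10 = 50.7700
Σ_{t=1}^{8}(x_t−x̄)(x_{t+2}−x̄) = 76.2852
γ_2 = 76.2852 / 10 = 7.629

7.629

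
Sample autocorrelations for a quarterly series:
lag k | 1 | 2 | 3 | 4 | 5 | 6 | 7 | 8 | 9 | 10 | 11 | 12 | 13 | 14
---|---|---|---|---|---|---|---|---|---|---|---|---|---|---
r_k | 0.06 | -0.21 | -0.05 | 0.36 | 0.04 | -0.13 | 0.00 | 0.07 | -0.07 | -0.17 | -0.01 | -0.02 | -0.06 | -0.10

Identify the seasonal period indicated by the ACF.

4

The largest autocorrelation is r_4 = 0.36; the remaining lags stay at or below 0.07.
The dominant spike at lag 4 indicates a seasonal period of 4.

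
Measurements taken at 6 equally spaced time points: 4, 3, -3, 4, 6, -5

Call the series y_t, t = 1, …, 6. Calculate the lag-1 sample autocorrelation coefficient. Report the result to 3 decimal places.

-0.331

Mean ȳ = (4 + 3 − 3 + 4 + 6 − 5)/6 = 1.5000
Deviations from mean: 2.5000, 1.5000, -4.5000, 2.5000, 4.5000, -6.5000
Numerator Σ_{t=1}^{5}(y_t−ȳ)(y_{t+1}−ȳ) = -32.2500
Denominator Σ(y_t−ȳ)² = 97.5000
r_1 = -32.2500 / 97.5000 = -0.331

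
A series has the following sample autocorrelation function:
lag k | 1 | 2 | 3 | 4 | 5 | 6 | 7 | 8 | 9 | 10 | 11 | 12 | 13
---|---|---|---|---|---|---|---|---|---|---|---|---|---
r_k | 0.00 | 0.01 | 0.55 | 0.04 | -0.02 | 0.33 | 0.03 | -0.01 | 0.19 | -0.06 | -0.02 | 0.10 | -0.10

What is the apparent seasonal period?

3

The largest autocorrelation is r_3 = 0.55, with weaker echoes at lags 6 (0.33) and 9 (0.19); the remaining lags stay at or below 0.10.
The dominant spike at lag 3 indicates a seasonal period of 3.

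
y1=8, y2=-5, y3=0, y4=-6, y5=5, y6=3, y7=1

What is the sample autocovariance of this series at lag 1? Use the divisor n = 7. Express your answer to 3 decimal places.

Mean ȳ = (8 − 5 + 0 − 6 + 5 + 3 + 1)/7 = 0.8571
Σ_{t=1}^{6}(y_t−ȳ)(y_{t+1}−ȳ) = -50.1633
γ_1 = -50.1633 / 7 = -7.166

-7.166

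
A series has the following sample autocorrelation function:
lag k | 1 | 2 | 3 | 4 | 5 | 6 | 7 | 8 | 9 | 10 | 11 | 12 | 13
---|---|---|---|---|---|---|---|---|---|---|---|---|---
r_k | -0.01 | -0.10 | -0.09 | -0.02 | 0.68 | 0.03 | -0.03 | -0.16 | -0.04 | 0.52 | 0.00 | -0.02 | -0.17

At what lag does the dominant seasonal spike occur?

5

The largest autocorrelation is r_5 = 0.68, with a weaker echo at lag 10 (0.52); the remaining lags stay at or below 0.03.
The dominant spike at lag 5 indicates a seasonal period of 5.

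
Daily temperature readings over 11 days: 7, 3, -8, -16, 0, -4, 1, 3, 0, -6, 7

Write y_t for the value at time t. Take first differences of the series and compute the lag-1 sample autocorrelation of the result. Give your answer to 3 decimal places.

First differences Δy: -4, -11, -8, 16, -4, 5, 2, -3, -6, 13
Mean of differences = 0.0000
Numerator Σ(Δy_t−Δȳ)(Δy_{t+1}−Δȳ) = -136.0000
Denominator Σ(Δy_t−Δȳ)² = 716.0000
r_1(Δy) = -136.0000 / 716.0000 = -0.190

-0.190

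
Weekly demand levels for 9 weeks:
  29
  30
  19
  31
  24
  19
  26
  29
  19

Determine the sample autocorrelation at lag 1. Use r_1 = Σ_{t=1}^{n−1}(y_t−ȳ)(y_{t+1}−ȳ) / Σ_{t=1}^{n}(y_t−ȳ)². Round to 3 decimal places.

Mean ȳ = (29 + 30 + 19 + 31 + 24 + 19 + 26 + 29 + 19)/9 = 25.1111
Numerator Σ_{t=1}^{8}(y_t−ȳ)(y_{t+1}−ȳ) = -72.3457
Denominator Σ(y_t−ȳ)² = 202.8889
r_1 = -72.3457 / 202.8889 = -0.357

-0.357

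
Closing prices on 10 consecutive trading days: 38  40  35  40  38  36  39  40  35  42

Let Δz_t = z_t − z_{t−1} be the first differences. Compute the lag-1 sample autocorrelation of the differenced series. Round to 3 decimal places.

-0.568

First differences Δz: 2, -5, 5, -2, -2, 3, 1, -5, 7
Mean of differences = 0.4444
Numerator Σ(Δz_t−Δz̄)(Δz_{t+1}−Δz̄) = -81.9753
Denominator Σ(Δz_t−Δz̄)² = 144.2222
r_1(Δz) = -81.9753 / 144.2222 = -0.568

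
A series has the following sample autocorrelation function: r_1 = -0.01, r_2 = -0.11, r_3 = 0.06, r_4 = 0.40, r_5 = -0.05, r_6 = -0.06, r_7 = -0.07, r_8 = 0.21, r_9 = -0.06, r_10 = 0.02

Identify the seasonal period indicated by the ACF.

4

The largest autocorrelation is r_4 = 0.40, with a weaker echo at lag 8 (0.21); the remaining lags stay at or below 0.06.
The dominant spike at lag 4 indicates a seasonal period of 4.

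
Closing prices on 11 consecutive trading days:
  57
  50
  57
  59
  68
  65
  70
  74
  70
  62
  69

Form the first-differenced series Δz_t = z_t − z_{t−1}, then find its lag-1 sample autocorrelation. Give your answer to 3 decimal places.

First differences Δz: -7, 7, 2, 9, -3, 5, 4, -4, -8, 7
Mean of differences = 1.2000
Numerator Σ(Δz_t−Δz̄)(Δz_{t+1}−Δz̄) = -94.8400
Denominator Σ(Δz_t−Δz̄)² = 347.6000
r_1(Δz) = -94.8400 / 347.6000 = -0.273

-0.273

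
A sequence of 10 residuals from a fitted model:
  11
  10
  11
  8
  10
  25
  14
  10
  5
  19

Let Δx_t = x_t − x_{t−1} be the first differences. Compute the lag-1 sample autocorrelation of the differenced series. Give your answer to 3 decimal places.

First differences Δx: -1, 1, -3, 2, 15, -11, -4, -5, 14
Mean of differences = 0.8889
Numerator Σ(Δx_t−Δx̄)(Δx_{t+1}−Δx̄) = -147.3457
Denominator Σ(Δx_t−Δx̄)² = 590.8889
r_1(Δx) = -147.3457 / 590.8889 = -0.249

-0.249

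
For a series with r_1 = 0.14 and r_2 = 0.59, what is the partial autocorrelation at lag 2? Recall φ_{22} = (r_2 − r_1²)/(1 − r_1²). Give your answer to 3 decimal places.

0.582

φ_{22} = (r_2 − r_1²) / (1 − r_1²)
r_1² = (0.14)² = 0.0196
Numerator = 0.59 − 0.0196 = 0.5704; denominator = 1 − 0.0196 = 0.9804
φ_{22} = 0.5704 / 0.9804 = 0.582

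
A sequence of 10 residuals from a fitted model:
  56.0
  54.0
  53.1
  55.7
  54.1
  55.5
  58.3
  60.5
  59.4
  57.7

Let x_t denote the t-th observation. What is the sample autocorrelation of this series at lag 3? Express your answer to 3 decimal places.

Mean x̄ = (56.0 + 54.0 + 53.1 + 55.7 + 54.1 + 55.5 + 58.3 + 60.5 + 59.4 + 57.7)/10 = 56.4300
Σ(x_t−x̄)(x_{t+3}−x̄) = (0.3139) + (5.6619) + (3.0969) + (-1.3651) + (-9.4831) + (-2.7621) + (2.3749) = -2.1627
Denominator Σ(x_t−x̄)² = 54.5010
r_3 = -2.1627 / 54.5010 = -0.040

-0.040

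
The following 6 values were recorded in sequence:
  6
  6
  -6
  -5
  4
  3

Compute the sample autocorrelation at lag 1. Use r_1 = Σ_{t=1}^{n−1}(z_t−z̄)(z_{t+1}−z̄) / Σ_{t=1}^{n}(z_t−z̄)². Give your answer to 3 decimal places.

Mean z̄ = (6 + 6 − 6 − 5 + 4 + 3)/6 = 1.3333
Deviations from mean: 4.6667, 4.6667, -7.3333, -6.3333, 2.6667, 1.6667
Numerator Σ_{t=1}^{5}(z_t−z̄)(z_{t+1}−z̄) = 21.5556
Denominator Σ(z_t−z̄)² = 147.3333
r_1 = 21.5556 / 147.3333 = 0.146

0.146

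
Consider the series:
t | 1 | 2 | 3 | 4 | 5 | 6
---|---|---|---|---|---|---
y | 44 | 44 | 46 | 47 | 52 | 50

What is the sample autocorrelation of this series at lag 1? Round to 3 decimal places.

Mean ȳ = (44 + 44 + 46 + 47 + 52 + 50)/6 = 47.1667
Deviations from mean: -3.1667, -3.1667, -1.1667, -0.1667, 4.8333, 2.8333
Σ(y_t−ȳ)(y_{t+1}−ȳ) = (10.0278) + (3.6944) + (0.1944) + (-0.8056) + (13.6944) = 26.8056
Denominator Σ(y_t−ȳ)² = 52.8333
r_1 = 26.8056 / 52.8333 = 0.507

0.507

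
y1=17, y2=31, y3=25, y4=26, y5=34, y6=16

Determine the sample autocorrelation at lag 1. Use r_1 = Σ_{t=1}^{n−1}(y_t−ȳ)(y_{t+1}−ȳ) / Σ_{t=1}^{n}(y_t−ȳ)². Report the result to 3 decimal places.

-0.447

Mean ȳ = (17 + 31 + 25 + 26 + 34 + 16)/6 = 24.8333
Deviations from mean: -7.8333, 6.1667, 0.1667, 1.1667, 9.1667, -8.8333
Σ(y_t−ȳ)(y_{t+1}−ȳ) = (-48.3056) + (1.0278) + (0.1944) + (10.6944) + (-80.9722) = -117.3611
Denominator Σ(y_t−ȳ)² = 262.8333
r_1 = -117.3611 / 262.8333 = -0.447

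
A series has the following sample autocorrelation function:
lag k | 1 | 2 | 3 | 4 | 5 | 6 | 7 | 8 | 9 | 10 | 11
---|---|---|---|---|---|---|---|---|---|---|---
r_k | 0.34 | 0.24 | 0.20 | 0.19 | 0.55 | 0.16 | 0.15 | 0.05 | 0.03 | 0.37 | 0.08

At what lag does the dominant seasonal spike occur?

5

The largest autocorrelation is r_5 = 0.55, with a weaker echo at lag 10 (0.37); the remaining lags stay at or below 0.34. The elevated value at lag 1 (0.34), dropping to 0.24 at lag 2, reflects decaying short-term dependence rather than seasonality.
The dominant spike at lag 5 indicates a seasonal period of 5.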